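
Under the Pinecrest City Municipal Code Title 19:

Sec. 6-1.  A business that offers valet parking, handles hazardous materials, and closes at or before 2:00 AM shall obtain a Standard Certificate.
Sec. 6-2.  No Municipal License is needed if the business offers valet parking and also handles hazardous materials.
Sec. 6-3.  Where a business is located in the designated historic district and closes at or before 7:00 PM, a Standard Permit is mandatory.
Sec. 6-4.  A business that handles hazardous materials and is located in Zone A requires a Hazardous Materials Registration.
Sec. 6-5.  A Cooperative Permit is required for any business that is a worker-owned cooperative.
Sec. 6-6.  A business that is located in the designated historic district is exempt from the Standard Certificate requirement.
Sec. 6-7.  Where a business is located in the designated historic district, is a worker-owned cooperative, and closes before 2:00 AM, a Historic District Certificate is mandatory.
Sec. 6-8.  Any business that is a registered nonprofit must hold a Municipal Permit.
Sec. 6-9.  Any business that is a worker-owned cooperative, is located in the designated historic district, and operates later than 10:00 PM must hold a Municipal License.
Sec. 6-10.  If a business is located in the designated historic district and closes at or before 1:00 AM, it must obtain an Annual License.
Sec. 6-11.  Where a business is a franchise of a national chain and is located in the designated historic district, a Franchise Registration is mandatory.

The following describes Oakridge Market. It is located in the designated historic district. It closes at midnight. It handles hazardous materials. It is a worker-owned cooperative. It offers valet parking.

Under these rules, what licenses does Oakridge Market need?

Annual License, Cooperative Permit, Historic District Certificate

Sec. 6-1. offers valet parking; handles hazardous materials; closes midnight, at/before 2:00 AM → Standard Certificate required.
Sec. 6-2. offers valet parking; handles hazardous materials → exempt from Municipal License.
Sec. 6-3. is located in the designated historic district; closes midnight, after 7:00 PM → Standard Permit not required.
Sec. 6-4. handles hazardous materials; is located in the designated historic district (not: is located in Zone A) → Hazardous Materials Registration not required.
Sec. 6-5. is a worker-owned cooperative → Cooperative Permit required.
Sec. 6-6. is located in the designated historic district → exempt from Standard Certificate.
Sec. 6-7. is located in the designated historic district; is a worker-owned cooperative; closes midnight, at/before 2:00 AM → Historic District Certificate required.
Sec. 6-8. is a worker-owned cooperative (not: is a registered nonprofit) → Municipal Permit not required.
Sec. 6-9. is a worker-owned cooperative; is located in the designated historic district; closes midnight, after 10:00 PM → Municipal License required.
Sec. 6-10. is located in the designated historic district; closes midnight, at/before 1:00 AM → Annual License required.
Sec. 6-11. is a worker-owned cooperative (not: is a franchise of a national chain); is located in the designated historic district → Franchise Registration not required.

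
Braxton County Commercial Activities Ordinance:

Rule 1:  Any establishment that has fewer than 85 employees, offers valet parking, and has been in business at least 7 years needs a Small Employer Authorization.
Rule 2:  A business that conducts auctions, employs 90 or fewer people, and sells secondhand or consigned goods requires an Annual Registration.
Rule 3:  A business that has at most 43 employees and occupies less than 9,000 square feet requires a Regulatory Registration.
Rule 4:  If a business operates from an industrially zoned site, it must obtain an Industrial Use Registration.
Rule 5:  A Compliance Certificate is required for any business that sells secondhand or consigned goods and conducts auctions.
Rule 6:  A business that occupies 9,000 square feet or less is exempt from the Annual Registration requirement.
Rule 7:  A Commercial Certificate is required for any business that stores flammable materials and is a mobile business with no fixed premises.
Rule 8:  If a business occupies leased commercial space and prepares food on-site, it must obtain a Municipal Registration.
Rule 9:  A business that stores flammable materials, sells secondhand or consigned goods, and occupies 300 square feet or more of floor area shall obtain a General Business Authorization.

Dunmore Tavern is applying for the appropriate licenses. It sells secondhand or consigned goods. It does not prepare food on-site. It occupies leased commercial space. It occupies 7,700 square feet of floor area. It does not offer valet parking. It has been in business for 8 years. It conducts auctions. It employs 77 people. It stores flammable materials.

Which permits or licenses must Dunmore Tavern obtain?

Rule 1: employees 77 < 85; does not offer valet parking; years in business 8 ≥ 7 → Small Employer Authorization not required.
Rule 2: conducts auctions; employees 77 ≤ 90; sells secondhand or consigned goods → Annual Registration required.
Rule 3: employees 77 > 43; floor area 7,700 square feet < 9,000 square feet → Regulatory Registration not required.
Rule 4: occupies leased commercial space (not: operates from an industrially zoned site) → Industrial Use Registration not required.
Rule 5: sells secondhand or consigned goods; conducts auctions → Compliance Certificate required.
Rule 6: floor area 7,700 square feet ≤ 9,000 square feet → exempt from Annual Registration.
Rule 7: stores flammable materials; occupies leased commercial space (not: is a mobile business with no fixed premises) → Commercial Certificate not required.
Rule 8: occupies leased commercial space; does not prepare food on-site → Municipal Registration not required.
Rule 9: stores flammable materials; sells secondhand or consigned goods; floor area 7,700 square feet ≥ 300 square feet → General Business Authorization required.

Compliance Certificate, General Business Authorization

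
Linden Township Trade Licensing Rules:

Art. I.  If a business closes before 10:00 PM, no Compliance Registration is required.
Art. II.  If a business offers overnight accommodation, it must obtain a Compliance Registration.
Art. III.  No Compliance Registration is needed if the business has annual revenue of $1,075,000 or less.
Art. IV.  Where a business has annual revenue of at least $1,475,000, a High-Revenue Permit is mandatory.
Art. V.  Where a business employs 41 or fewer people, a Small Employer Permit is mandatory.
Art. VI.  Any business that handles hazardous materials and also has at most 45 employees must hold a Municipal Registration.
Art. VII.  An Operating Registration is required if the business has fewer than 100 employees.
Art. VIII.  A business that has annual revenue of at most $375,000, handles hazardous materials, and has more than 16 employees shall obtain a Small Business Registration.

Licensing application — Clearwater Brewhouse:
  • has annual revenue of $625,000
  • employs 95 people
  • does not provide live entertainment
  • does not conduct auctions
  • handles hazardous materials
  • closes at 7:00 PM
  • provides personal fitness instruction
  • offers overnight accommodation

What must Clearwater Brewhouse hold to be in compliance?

Art. I. closes 7:00 PM, at/before 10:00 PM → exempt from Compliance Registration.
Art. II. offers overnight accommodation → Compliance Registration required.
Art. III. revenue $625,000 ≤ $1,075,000 → exempt from Compliance Registration.
Art. IV. revenue $625,000 < $1,475,000 → High-Revenue Permit not required.
Art. V. employees 95 > 41 → Small Employer Permit not required.
Art. VI. handles hazardous materials; employees 95 > 45 → Municipal Registration not required.
Art. VII. employees 95 < 100 → Operating Registration required.
Art. VIII. revenue $625,000 > $375,000; handles hazardous materials; employees 95 > 16 → Small Business Registration not required.

Operating Registration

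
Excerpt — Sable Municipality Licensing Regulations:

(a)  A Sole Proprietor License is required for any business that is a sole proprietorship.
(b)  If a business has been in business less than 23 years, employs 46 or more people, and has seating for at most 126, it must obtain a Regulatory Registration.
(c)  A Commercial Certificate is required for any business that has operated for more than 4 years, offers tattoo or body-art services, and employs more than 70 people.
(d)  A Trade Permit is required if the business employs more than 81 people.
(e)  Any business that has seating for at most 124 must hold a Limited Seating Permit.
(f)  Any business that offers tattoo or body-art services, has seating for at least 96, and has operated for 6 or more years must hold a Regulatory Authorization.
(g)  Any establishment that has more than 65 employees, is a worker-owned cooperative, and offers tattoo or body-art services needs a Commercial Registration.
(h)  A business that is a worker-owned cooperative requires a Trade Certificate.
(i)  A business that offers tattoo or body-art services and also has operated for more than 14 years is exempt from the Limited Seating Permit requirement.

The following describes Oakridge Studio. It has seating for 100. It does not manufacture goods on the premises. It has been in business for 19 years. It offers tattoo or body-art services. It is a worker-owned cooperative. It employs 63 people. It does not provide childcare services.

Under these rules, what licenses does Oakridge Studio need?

(a) is a worker-owned cooperative (not: is a sole proprietorship) → Sole Proprietor License not required.
(b) years in business 19 < 23; employees 63 ≥ 46; seating 100 ≤ 126 → Regulatory Registration required.
(c) years in business 19 > 4; offers tattoo or body-art services; employees 63 ≤ 70 → Commercial Certificate not required.
(d) employees 63 ≤ 81 → Trade Permit not required.
(e) seating 100 ≤ 124 → Limited Seating Permit required.
(f) offers tattoo or body-art services; seating 100 ≥ 96; years in business 19 ≥ 6 → Regulatory Authorization required.
(g) employees 63 ≤ 65; is a worker-owned cooperative; offers tattoo or body-art services → Commercial Registration not required.
(h) is a worker-owned cooperative → Trade Certificate required.
(i) offers tattoo or body-art services; years in business 19 > 14 → exempt from Limited Seating Permit.

Regulatory Authorization, Regulatory Registration, Trade Certificate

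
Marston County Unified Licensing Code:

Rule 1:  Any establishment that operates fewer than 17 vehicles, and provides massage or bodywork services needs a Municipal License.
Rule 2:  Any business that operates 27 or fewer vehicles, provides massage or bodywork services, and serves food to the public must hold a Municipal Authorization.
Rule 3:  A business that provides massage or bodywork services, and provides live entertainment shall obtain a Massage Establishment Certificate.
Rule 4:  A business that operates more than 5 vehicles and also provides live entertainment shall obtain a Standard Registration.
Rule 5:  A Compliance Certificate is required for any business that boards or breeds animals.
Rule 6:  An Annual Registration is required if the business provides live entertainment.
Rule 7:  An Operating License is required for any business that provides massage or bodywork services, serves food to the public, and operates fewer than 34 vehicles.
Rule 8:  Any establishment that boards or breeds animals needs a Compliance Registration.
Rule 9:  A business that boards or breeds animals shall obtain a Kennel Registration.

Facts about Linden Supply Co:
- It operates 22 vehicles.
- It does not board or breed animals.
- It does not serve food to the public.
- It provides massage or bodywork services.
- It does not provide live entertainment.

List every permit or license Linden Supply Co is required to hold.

None

Rule 1: vehicles 22 ≥ 17; provides massage or bodywork services → Municipal License not required.
Rule 2: vehicles 22 ≤ 27; provides massage or bodywork services; does not serve food to the public → Municipal Authorization not required.
Rule 3: provides massage or bodywork services; does not provide live entertainment → Massage Establishment Certificate not required.
Rule 4: vehicles 22 > 5; does not provide live entertainment → Standard Registration not required.
Rule 5: does not board or breed animals → Compliance Certificate not required.
Rule 6: does not provide live entertainment → Annual Registration not required.
Rule 7: provides massage or bodywork services; does not serve food to the public; vehicles 22 < 34 → Operating License not required.
Rule 8: does not board or breed animals → Compliance Registration not required.
Rule 9: does not board or breed animals → Kennel Registration not required.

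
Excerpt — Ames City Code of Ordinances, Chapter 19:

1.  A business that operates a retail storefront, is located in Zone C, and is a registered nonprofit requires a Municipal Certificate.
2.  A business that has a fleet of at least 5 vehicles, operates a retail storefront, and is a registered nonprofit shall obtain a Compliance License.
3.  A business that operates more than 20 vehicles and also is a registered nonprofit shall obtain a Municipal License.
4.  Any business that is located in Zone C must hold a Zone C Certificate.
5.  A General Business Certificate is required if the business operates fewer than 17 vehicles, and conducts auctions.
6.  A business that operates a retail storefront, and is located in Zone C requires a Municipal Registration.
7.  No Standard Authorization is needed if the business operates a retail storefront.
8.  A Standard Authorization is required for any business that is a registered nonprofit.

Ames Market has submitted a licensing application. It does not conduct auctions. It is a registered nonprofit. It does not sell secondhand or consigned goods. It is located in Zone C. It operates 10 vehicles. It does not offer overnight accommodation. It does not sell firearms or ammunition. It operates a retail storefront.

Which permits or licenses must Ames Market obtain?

Compliance License, Municipal Certificate, Municipal Registration, Zone C Certificate

1. operates a retail storefront; is located in Zone C; is a registered nonprofit → Municipal Certificate required.
2. vehicles 10 ≥ 5; operates a retail storefront; is a registered nonprofit → Compliance License required.
3. vehicles 10 ≤ 20; is a registered nonprofit → Municipal License not required.
4. is located in Zone C → Zone C Certificate required.
5. vehicles 10 < 17; does not conduct auctions → General Business Certificate not required.
6. operates a retail storefront; is located in Zone C → Municipal Registration required.
7. operates a retail storefront → exempt from Standard Authorization.
8. is a registered nonprofit → Standard Authorization required.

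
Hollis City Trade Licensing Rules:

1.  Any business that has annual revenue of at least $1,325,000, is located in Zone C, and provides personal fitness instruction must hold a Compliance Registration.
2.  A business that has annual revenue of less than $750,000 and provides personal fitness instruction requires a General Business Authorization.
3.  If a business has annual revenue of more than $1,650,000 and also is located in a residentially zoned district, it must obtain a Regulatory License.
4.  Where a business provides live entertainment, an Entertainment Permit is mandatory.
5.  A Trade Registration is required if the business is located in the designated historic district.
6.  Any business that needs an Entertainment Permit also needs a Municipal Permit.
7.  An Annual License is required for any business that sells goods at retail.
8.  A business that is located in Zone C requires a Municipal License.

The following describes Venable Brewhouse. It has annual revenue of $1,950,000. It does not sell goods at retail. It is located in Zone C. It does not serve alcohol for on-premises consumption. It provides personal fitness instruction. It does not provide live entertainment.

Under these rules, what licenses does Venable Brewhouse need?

Compliance Registration, Municipal License

1. revenue $1,950,000 ≥ $1,325,000; is located in Zone C; provides personal fitness instruction → Compliance Registration required.
2. revenue $1,950,000 ≥ $750,000; provides personal fitness instruction → General Business Authorization not required.
3. revenue $1,950,000 > $1,650,000; is located in Zone C (not: is located in a residentially zoned district) → Regulatory License not required.
4. does not provide live entertainment → Entertainment Permit not required.
5. is located in Zone C (not: is located in the designated historic district) → Trade Registration not required.
6. Entertainment Permit is not required → no effect.
7. does not sell goods at retail → Annual License not required.
8. is located in Zone C → Municipal License required.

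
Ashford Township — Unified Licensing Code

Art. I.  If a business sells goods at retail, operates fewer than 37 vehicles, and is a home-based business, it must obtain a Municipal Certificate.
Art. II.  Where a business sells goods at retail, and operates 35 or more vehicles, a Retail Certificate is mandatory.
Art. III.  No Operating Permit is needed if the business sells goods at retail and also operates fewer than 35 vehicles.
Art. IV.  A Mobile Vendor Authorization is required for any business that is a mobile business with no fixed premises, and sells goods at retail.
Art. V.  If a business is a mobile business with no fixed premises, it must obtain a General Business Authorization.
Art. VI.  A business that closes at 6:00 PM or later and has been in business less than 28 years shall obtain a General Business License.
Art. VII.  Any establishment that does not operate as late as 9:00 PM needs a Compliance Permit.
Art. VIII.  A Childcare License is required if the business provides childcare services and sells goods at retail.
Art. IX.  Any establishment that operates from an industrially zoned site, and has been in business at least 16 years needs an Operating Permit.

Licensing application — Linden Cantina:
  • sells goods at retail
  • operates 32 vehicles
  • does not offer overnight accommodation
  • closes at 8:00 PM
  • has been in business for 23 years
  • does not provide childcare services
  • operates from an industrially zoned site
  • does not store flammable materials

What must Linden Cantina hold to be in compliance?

Art. I. sells goods at retail; vehicles 32 < 37; operates from an industrially zoned site (not: is a home-based business) → Municipal Certificate not required.
Art. II. sells goods at retail; vehicles 32 < 35 → Retail Certificate not required.
Art. III. sells goods at retail; vehicles 32 < 35 → exempt from Operating Permit.
Art. IV. operates from an industrially zoned site (not: is a mobile business with no fixed premises); sells goods at retail → Mobile Vendor Authorization not required.
Art. V. operates from an industrially zoned site (not: is a mobile business with no fixed premises) → General Business Authorization not required.
Art. VI. closes 8:00 PM, after 6:00 PM; years in business 23 < 28 → General Business License required.
Art. VII. closes 8:00 PM, at/before 9:00 PM → Compliance Permit required.
Art. VIII. does not provide childcare services; sells goods at retail → Childcare License not required.
Art. IX. operates from an industrially zoned site; years in business 23 ≥ 16 → Operating Permit required.

Compliance Permit, General Business License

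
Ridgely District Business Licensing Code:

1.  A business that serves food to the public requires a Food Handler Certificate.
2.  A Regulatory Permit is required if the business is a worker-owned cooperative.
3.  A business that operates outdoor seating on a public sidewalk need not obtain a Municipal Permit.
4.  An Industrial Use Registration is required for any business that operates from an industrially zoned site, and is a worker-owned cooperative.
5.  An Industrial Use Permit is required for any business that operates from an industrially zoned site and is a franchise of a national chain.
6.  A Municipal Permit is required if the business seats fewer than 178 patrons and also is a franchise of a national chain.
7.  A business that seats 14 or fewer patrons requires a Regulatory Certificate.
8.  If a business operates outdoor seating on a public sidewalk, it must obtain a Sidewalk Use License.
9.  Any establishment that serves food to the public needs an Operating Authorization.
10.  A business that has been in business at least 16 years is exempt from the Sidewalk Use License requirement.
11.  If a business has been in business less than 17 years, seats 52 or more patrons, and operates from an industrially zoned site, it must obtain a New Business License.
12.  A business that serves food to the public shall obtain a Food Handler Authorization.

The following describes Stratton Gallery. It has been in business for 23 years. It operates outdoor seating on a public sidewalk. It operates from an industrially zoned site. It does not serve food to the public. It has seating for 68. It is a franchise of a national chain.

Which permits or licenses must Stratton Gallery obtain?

1. does not serve food to the public → Food Handler Certificate not required.
2. is a franchise of a national chain (not: is a worker-owned cooperative) → Regulatory Permit not required.
3. operates outdoor seating on a public sidewalk → exempt from Municipal Permit.
4. operates from an industrially zoned site; is a franchise of a national chain (not: is a worker-owned cooperative) → Industrial Use Registration not required.
5. operates from an industrially zoned site; is a franchise of a national chain → Industrial Use Permit required.
6. seating 68 < 178; is a franchise of a national chain → Municipal Permit required.
7. seating 68 > 14 → Regulatory Certificate not required.
8. operates outdoor seating on a public sidewalk → Sidewalk Use License required.
9. does not serve food to the public → Operating Authorization not required.
10. years in business 23 ≥ 16 → exempt from Sidewalk Use License.
11. years in business 23 ≥ 17; seating 68 ≥ 52; operates from an industrially zoned site → New Business License not required.
12. does not serve food to the public → Food Handler Authorization not required.

Industrial Use Permit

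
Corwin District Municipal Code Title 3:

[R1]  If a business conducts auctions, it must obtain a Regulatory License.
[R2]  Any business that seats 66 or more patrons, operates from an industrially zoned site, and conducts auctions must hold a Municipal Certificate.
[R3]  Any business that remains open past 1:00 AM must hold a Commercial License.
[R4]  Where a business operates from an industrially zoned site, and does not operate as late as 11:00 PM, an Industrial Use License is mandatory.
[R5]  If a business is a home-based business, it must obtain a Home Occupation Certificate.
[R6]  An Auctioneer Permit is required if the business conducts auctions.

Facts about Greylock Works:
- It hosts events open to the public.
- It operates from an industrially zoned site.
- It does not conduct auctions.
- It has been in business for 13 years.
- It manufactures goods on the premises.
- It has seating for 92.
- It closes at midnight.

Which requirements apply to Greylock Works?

[R1] does not conduct auctions → Regulatory License not required.
[R2] seating 92 ≥ 66; operates from an industrially zoned site; does not conduct auctions → Municipal Certificate not required.
[R3] closes midnight, at/before 1:00 AM → Commercial License not required.
[R4] operates from an industrially zoned site; closes midnight, after 11:00 PM → Industrial Use License not required.
[R5] operates from an industrially zoned site (not: is a home-based business) → Home Occupation Certificate not required.
[R6] does not conduct auctions → Auctioneer Permit not required.

None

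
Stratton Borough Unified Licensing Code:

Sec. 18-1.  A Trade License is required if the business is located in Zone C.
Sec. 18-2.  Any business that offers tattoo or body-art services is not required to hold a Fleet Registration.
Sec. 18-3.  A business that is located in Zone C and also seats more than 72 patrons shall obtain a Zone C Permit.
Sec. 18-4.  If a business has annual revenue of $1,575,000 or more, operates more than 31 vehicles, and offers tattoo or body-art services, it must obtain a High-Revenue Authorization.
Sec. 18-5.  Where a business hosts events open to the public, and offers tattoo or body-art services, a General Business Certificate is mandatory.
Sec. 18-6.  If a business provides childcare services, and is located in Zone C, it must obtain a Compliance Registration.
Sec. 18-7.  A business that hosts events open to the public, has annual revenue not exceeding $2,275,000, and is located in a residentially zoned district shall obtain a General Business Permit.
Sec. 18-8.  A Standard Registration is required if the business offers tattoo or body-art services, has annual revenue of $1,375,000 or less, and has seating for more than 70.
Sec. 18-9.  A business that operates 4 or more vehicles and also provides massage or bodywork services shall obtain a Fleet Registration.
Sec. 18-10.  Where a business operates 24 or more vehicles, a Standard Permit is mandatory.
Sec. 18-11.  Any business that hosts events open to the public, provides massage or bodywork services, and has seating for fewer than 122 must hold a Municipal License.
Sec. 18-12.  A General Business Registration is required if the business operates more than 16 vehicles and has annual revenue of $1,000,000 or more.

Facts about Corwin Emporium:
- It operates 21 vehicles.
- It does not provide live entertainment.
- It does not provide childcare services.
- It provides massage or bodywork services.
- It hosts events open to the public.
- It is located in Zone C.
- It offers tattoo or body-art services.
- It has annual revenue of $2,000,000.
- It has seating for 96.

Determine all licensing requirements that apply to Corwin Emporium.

Sec. 18-1. is located in Zone C → Trade License required.
Sec. 18-2. offers tattoo or body-art services → exempt from Fleet Registration.
Sec. 18-3. is located in Zone C; seating 96 > 72 → Zone C Permit required.
Sec. 18-4. revenue $2,000,000 ≥ $1,575,000; vehicles 21 ≤ 31; offers tattoo or body-art services → High-Revenue Authorization not required.
Sec. 18-5. hosts events open to the public; offers tattoo or body-art services → General Business Certificate required.
Sec. 18-6. does not provide childcare services; is located in Zone C → Compliance Registration not required.
Sec. 18-7. hosts events open to the public; revenue $2,000,000 ≤ $2,275,000; is located in Zone C (not: is located in a residentially zoned district) → General Business Permit not required.
Sec. 18-8. offers tattoo or body-art services; revenue $2,000,000 > $1,375,000; seating 96 > 70 → Standard Registration not required.
Sec. 18-9. vehicles 21 ≥ 4; provides massage or bodywork services → Fleet Registration required.
Sec. 18-10. vehicles 21 < 24 → Standard Permit not required.
Sec. 18-11. hosts events open to the public; provides massage or bodywork services; seating 96 < 122 → Municipal License required.
Sec. 18-12. vehicles 21 > 16; revenue $2,000,000 ≥ $1,000,000 → General Business Registration required.

General Business Certificate, General Business Registration, Municipal License, Trade License, Zone C Permit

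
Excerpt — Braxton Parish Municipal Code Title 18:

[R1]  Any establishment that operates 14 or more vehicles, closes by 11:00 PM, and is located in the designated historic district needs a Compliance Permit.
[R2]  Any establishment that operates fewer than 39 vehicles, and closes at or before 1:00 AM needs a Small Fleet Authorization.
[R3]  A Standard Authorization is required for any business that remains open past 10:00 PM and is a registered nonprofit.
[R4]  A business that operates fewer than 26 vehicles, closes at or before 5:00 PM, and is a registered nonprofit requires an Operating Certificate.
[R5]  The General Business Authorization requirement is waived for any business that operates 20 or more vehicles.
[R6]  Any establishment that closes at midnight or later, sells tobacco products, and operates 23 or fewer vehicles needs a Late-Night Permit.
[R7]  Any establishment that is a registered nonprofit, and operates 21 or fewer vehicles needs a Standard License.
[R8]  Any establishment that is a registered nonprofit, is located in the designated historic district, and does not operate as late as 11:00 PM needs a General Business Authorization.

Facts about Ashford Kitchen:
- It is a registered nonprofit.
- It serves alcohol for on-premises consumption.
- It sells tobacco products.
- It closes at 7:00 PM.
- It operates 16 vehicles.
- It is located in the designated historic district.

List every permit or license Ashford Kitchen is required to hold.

[R1] vehicles 16 ≥ 14; closes 7:00 PM, at/before 11:00 PM; is located in the designated historic district → Compliance Permit required.
[R2] vehicles 16 < 39; closes 7:00 PM, at/before 1:00 AM → Small Fleet Authorization required.
[R3] closes 7:00 PM, at/before 10:00 PM; is a registered nonprofit → Standard Authorization not required.
[R4] vehicles 16 < 26; closes 7:00 PM, after 5:00 PM; is a registered nonprofit → Operating Certificate not required.
[R5] vehicles 16 < 20 → General Business Authorization exemption does not apply.
[R6] closes 7:00 PM, at/before midnight; sells tobacco products; vehicles 16 ≤ 23 → Late-Night Permit not required.
[R7] is a registered nonprofit; vehicles 16 ≤ 21 → Standard License required.
[R8] is a registered nonprofit; is located in the designated historic district; closes 7:00 PM, at/before 11:00 PM → General Business Authorization required.

Compliance Permit, General Business Authorization, Small Fleet Authorization, Standard License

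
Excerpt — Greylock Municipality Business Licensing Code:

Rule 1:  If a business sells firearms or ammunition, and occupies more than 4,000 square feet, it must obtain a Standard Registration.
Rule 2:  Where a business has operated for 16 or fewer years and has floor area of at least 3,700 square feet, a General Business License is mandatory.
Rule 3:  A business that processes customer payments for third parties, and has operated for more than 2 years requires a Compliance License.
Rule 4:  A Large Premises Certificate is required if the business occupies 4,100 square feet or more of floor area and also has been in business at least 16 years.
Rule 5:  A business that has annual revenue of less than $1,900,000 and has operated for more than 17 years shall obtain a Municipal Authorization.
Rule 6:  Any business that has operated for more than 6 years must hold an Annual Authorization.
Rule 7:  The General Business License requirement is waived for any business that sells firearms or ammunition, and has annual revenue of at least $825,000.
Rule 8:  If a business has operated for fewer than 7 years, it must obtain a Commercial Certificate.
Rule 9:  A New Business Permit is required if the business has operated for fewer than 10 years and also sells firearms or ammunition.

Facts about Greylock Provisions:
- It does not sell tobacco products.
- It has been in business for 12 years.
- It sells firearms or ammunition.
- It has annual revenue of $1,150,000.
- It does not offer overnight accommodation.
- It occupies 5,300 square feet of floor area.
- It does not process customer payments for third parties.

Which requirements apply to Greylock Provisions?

Rule 1: sells firearms or ammunition; floor area 5,300 square feet > 4,000 square feet → Standard Registration required.
Rule 2: years in business 12 ≤ 16; floor area 5,300 square feet ≥ 3,700 square feet → General Business License required.
Rule 3: does not process customer payments for third parties; years in business 12 > 2 → Compliance License not required.
Rule 4: floor area 5,300 square feet ≥ 4,100 square feet; years in business 12 < 16 → Large Premises Certificate not required.
Rule 5: revenue $1,150,000 < $1,900,000; years in business 12 ≤ 17 → Municipal Authorization not required.
Rule 6: years in business 12 > 6 → Annual Authorization required.
Rule 7: sells firearms or ammunition; revenue $1,150,000 ≥ $825,000 → exempt from General Business License.
Rule 8: years in business 12 ≥ 7 → Commercial Certificate not required.
Rule 9: years in business 12 ≥ 10; sells firearms or ammunition → New Business Permit not required.

Annual Authorization, Standard Registration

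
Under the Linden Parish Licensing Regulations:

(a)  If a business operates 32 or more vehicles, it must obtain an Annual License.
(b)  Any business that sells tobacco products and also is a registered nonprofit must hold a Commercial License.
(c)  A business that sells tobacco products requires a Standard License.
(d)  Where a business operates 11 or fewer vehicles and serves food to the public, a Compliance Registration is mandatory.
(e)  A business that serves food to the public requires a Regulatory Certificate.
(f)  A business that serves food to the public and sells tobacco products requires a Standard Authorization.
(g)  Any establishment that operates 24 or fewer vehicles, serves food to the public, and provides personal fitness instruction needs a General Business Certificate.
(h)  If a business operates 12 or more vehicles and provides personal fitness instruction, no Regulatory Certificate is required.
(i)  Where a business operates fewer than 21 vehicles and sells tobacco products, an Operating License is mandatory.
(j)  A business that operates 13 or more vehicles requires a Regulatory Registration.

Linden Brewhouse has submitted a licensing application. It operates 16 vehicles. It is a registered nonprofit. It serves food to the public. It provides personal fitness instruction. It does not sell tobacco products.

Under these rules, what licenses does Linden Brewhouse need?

(a) vehicles 16 < 32 → Annual License not required.
(b) does not sell tobacco products; is a registered nonprofit → Commercial License not required.
(c) does not sell tobacco products → Standard License not required.
(d) vehicles 16 > 11; serves food to the public → Compliance Registration not required.
(e) serves food to the public → Regulatory Certificate required.
(f) serves food to the public; does not sell tobacco products → Standard Authorization not required.
(g) vehicles 16 ≤ 24; serves food to the public; provides personal fitness instruction → General Business Certificate required.
(h) vehicles 16 ≥ 12; provides personal fitness instruction → exempt from Regulatory Certificate.
(i) vehicles 16 < 21; does not sell tobacco products → Operating License not required.
(j) vehicles 16 ≥ 13 → Regulatory Registration required.

General Business Certificate, Regulatory Registration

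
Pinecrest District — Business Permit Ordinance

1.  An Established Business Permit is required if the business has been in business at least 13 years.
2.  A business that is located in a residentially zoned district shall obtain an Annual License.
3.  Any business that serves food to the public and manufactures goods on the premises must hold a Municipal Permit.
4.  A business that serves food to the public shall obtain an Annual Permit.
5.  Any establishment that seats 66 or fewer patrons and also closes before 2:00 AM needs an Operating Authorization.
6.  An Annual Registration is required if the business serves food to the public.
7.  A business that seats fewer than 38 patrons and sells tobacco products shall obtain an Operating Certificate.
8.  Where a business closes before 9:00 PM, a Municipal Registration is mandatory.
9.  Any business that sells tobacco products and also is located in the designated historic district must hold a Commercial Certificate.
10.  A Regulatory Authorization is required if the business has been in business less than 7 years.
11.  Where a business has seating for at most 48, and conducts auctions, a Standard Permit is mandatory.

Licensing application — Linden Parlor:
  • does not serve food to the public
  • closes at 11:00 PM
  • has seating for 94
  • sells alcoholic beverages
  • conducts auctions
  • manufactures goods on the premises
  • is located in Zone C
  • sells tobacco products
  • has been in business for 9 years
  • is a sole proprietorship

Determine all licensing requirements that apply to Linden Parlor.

None

1. years in business 9 < 13 → Established Business Permit not required.
2. is located in Zone C (not: is located in a residentially zoned district) → Annual License not required.
3. does not serve food to the public; manufactures goods on the premises → Municipal Permit not required.
4. does not serve food to the public → Annual Permit not required.
5. seating 94 > 66; closes 11:00 PM, at/before 2:00 AM → Operating Authorization not required.
6. does not serve food to the public → Annual Registration not required.
7. seating 94 ≥ 38; sells tobacco products → Operating Certificate not required.
8. closes 11:00 PM, after 9:00 PM → Municipal Registration not required.
9. sells tobacco products; is located in Zone C (not: is located in the designated historic district) → Commercial Certificate not required.
10. years in business 9 ≥ 7 → Regulatory Authorization not required.
11. seating 94 > 48; conducts auctions → Standard Permit not required.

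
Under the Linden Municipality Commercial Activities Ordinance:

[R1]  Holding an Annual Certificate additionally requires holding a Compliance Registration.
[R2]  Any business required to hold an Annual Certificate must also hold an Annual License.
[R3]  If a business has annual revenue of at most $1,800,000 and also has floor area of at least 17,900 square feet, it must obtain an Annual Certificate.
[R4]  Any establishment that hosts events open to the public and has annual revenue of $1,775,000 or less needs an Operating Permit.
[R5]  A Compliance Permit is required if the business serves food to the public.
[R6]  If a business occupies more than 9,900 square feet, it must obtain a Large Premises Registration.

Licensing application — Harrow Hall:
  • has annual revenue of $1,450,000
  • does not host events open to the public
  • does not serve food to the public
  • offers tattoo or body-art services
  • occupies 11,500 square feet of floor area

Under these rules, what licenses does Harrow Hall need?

[R1] Annual Certificate is not required → no effect.
[R2] Annual Certificate is not required → no effect.
[R3] revenue $1,450,000 ≤ $1,800,000; floor area 11,500 square feet < 17,900 square feet → Annual Certificate not required.
[R4] does not host events open to the public; revenue $1,450,000 ≤ $1,775,000 → Operating Permit not required.
[R5] does not serve food to the public → Compliance Permit not required.
[R6] floor area 11,500 square feet > 9,900 square feet → Large Premises Registration required.

Large Premises Registration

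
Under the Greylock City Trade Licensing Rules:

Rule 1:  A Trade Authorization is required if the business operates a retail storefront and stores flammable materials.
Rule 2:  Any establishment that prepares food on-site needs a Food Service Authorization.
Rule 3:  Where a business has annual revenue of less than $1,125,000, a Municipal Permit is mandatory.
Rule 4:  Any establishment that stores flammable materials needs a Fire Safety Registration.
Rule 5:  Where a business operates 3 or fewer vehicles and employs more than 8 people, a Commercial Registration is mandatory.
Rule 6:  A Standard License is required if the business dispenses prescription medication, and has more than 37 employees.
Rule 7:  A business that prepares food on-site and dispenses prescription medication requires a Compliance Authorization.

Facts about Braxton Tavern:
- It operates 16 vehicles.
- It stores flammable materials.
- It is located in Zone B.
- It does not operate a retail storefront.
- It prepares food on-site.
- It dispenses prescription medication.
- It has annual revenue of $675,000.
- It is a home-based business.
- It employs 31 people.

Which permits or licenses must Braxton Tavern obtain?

Rule 1: does not operate a retail storefront; stores flammable materials → Trade Authorization not required.
Rule 2: prepares food on-site → Food Service Authorization required.
Rule 3: revenue $675,000 < $1,125,000 → Municipal Permit required.
Rule 4: stores flammable materials → Fire Safety Registration required.
Rule 5: vehicles 16 > 3; employees 31 > 8 → Commercial Registration not required.
Rule 6: dispenses prescription medication; employees 31 ≤ 37 → Standard License not required.
Rule 7: prepares food on-site; dispenses prescription medication → Compliance Authorization required.

Compliance Authorization, Fire Safety Registration, Food Service Authorization, Municipal Permit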